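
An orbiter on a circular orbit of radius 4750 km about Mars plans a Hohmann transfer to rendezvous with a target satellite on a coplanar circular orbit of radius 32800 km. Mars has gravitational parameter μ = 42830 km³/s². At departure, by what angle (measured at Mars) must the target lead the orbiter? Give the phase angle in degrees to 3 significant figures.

φ = 102°

Transfer-ellipse semi-major axis a_t = (r₁ + r₂)/2 = (4750 + 32800)/2 = 18775 km.
The half-period of the transfer ellipse is t = π√(a_t³/μ) = 39050 s.
Target angular speed ω₂ = √(μ/r₂³) = 3.484×10^-5 rad/s.
Angle swept by the target during transfer: ω₂·t = 1.3605 rad = 77.95°.
Arrival is 180° from departure on the ellipse, so φ = 180° − 77.95° = 102°.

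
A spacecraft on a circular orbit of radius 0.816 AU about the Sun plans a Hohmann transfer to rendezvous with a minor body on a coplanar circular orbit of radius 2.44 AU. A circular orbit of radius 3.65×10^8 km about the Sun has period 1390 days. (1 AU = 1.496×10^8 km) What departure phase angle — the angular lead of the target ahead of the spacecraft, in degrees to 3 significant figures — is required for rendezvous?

φ = 81.9°

From Kepler's third law T² = 4π²r³/μ at r = 3.65×10^8 km, T = 1390 days = 1390 × 86400 s = 1.20096×10^8 s: μ = 4π²r³/T² = 1.33101×10^11 km³/s².
In km: r₁ = 0.816 × 1.496×10^8 = 1.220736×10^8 km; r₂ = 2.44 × 1.496×10^8 = 3.65024×10^8 km.
Semi-major axis of the transfer orbit: a_t = (1.220736×10^8 + 3.65024×10^8)/2 = 2.435488×10^8 km.
The half-period of the transfer ellipse is t = π√(a_t³/μ) = 3.2729×10^7 s.
The target's mean motion on its circular orbit is ω₂ = √(μ/r₂³) = 5.2313×10^-8 rad/s.
Angle swept by the target during transfer: ω₂·t = 1.7122 rad = 98.10°.
Arrival is 180° from departure on the ellipse, so φ = 180° − 98.10° = 81.9°.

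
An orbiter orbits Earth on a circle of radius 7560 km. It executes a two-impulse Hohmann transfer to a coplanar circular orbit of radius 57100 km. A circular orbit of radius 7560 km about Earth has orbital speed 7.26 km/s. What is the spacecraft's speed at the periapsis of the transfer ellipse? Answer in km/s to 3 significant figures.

From the circular-orbit relation v² = μ/r at r = 7560 km: μ = v²r = (7.26)² × 7560 = 3.98469×10^5 km³/s².
Transfer-ellipse semi-major axis a_t = (r₁ + r₂)/2 = (7560 + 57100)/2 = 32330 km.
At periapsis, r = 7560 km.
Applying v² = μ(2/r − 1/a_t): v = 9.648 km/s.

v = 9.65 km/s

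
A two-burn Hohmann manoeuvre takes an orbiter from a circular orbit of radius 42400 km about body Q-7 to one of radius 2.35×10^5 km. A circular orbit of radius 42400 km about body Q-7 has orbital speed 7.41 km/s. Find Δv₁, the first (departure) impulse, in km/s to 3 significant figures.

From the circular-orbit relation v² = μ/r at r = 42400 km: μ = v²r = (7.41)² × 42400 = 2.32810×10^6 km³/s².
Transfer-ellipse semi-major axis a_t = (r₁ + r₂)/2 = (42400 + 2.350×10^5)/2 = 1.387×10^5 km.
Circular speed at r = 42400 km: v_c = √(μ/r) = 7.410 km/s.
Transfer-orbit speed at the same r (vis-viva, a = a_t): v_t = √[μ(2/r − 1/a_t)] = 9.645 km/s.
Δv₁ = |v_t − v_c| = |9.645 − 7.410| = 2.235 km/s.

Δv₁ = 2.24 km/s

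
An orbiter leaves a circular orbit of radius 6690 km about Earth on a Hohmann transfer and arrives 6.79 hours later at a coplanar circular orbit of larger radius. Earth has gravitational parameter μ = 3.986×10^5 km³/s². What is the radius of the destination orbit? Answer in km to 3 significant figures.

r₂ = 51100 km

Transfer time t = 6.79 hours = 24444 s, and t = π√(a_t³/μ).
So a_t = (μ t²/π²)^(1/3) = (3.986×10^5 × (24444)² / π²)^(1/3) = 28898 km.
Since a_t = (r₁ + r₂)/2, r₂ = 2a_t − r₁ = 2×28898 − 6690 = 51106 km.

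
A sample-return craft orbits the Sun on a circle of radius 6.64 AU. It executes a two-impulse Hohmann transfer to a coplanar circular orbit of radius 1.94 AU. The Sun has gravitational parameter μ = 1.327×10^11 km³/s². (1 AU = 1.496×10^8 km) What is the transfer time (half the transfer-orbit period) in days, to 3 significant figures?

t = 1620 days

In km: r₁ = 6.64 × 1.496×10^8 = 9.93344×10^8 km; r₂ = 1.94 × 1.496×10^8 = 2.90224×10^8 km.
Transfer-ellipse semi-major axis a_t = (r₁ + r₂)/2 = (9.93344×10^8 + 2.90224×10^8)/2 = 6.41784×10^8 km.
Transfer time t = π√(a_t³/μ) = π√((6.41784×10^8)³ / 1.327×10^11) = 1.402×10^8 s.
Converting: 1.402×10^8 s ÷ 86400 s/day = 1620 days.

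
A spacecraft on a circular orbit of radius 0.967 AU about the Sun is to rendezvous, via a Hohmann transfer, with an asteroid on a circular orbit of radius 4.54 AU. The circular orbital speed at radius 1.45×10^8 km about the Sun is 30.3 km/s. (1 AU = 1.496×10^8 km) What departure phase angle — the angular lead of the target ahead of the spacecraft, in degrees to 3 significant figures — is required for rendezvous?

From the circular-orbit relation v² = μ/r at r = 1.45×10^8 km: μ = v²r = (30.3)² × 1.45×10^8 = 1.33123×10^11 km³/s².
In km: r₁ = 0.967 × 1.496×10^8 = 1.446632×10^8 km; r₂ = 4.54 × 1.496×10^8 = 6.79184×10^8 km.
The Hohmann ellipse has a_t = (r₁ + r₂)/2 = 4.119236×10^8 km.
Transfer time t = π√(a_t³/μ) = 7.19860×10^7 s.
The target's mean motion on its circular orbit is ω₂ = √(μ/r₂³) = 2.06132×10^-8 rad/s.
Angle swept by the target during transfer: ω₂·t = 1.4839 rad = 85.02°.
Arrival is 180° from departure on the ellipse, so φ = 180° − 85.02° = 95.0°.

φ = 95.0°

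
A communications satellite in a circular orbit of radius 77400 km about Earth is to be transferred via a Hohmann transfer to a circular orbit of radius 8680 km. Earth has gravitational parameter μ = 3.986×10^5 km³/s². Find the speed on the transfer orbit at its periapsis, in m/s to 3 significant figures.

v = 9090 m/s

The Hohmann ellipse has a_t = (r₁ + r₂)/2 = 43040 km.
The periapsis of the transfer ellipse is at r = 8680 km.
Applying v² = μ(2/r − 1/a_t): v = 9.087 km/s.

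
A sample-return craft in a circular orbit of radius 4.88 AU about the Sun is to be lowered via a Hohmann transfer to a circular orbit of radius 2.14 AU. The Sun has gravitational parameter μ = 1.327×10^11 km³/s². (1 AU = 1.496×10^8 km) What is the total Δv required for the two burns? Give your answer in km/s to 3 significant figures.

In km: r₁ = 4.88 × 1.496×10^8 = 7.30048×10^8 km; r₂ = 2.14 × 1.496×10^8 = 3.20144×10^8 km.
Semi-major axis of the transfer orbit: a_t = (7.30048×10^8 + 3.20144×10^8)/2 = 5.25096×10^8 km.
Circular speed at r₁: v₁ = √(μ/r₁) = √(1.327×10^11/7.30048×10^8) = 13.482 km/s.
On the transfer ellipse at r₁, v² = μ(2/r − 1/a) gives v_a = √[μ(2/r₁ − 1/a_t)] = 10.527 km/s.
First burn Δv₁ = |v_a − v₁| = 2.955 km/s.
Circular speed at r₂: v₂ = √(μ/r₂) = 20.359 km/s.
Transfer-orbit speed at r₂: v_p = √[μ(2/r₂ − 1/a_t)] = 24.006 km/s.
Second burn Δv₂ = |v₂ − v_p| = 3.647 km/s.
Δv = Δv₁ + Δv₂ = 2.955 + 3.647 = 6.602 km/s.

Δv = 6.60 km/s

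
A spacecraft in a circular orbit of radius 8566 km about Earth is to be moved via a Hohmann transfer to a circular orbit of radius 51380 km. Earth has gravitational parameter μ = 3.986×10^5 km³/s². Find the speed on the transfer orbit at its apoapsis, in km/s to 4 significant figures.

v = 1.489 km/s

Semi-major axis of the transfer orbit: a_t = (8566 + 51380)/2 = 29973 km.
At apoapsis, r = 51380 km.
Vis-viva: v = √[μ(2/r − 1/a_t)] = √[3.986×10^5 × (2/51380 − 1/29973)] = 1.489 km/s.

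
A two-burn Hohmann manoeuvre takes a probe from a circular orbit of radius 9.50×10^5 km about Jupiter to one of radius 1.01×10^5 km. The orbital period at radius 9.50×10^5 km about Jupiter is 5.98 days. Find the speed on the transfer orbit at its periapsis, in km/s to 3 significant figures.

From Kepler's third law T² = 4π²r³/μ at r = 9.50×10^5 km, T = 5.98 days = 5.98 × 86400 s = 5.16672×10^5 s: μ = 4π²r³/T² = 1.26795×10^8 km³/s².
The Hohmann ellipse has a_t = (r₁ + r₂)/2 = 5.255×10^5 km.
The periapsis of the transfer ellipse is at r = 1.010×10^5 km.
Vis-viva: v = √[μ(2/r − 1/a_t)] = √[1.26795×10^8 × (2/1.010×10^5 − 1/5.255×10^5)] = 47.64 km/s.

v = 47.6 km/s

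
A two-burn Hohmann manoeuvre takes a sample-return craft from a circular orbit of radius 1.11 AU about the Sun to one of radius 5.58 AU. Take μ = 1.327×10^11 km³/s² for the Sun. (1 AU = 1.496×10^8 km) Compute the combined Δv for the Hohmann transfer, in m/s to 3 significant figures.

In km: r₁ = 1.11 × 1.496×10^8 = 1.66056×10^8 km; r₂ = 5.58 × 1.496×10^8 = 8.34768×10^8 km.
The Hohmann ellipse has a_t = (r₁ + r₂)/2 = 5.00412×10^8 km.
At r₁ the circular-orbit speed is v₁ = √(μ/r₁) = 28.269 km/s.
Transfer-orbit speed at r₁ (v² = μ(2/r − 1/a)): v_p = √[μ(2/r₁ − 1/a_t)] = 36.511 km/s.
First burn Δv₁ = |v_p − v₁| = 8.242 km/s.
At r₂, v₂ = √(μ/r₂) = 12.608 km/s.
Transfer-orbit speed at r₂: v_a = √[μ(2/r₂ − 1/a_t)] = 7.2630 km/s.
Second burn Δv₂ = |v₂ − v_a| = 5.345 km/s.
Total Δv = Δv₁ + Δv₂ = 13.59 km/s.

Δv = 13600 m/s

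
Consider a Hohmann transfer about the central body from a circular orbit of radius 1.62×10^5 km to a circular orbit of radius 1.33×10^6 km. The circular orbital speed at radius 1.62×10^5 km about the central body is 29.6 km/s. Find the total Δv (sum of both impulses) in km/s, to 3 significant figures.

Δv = 15.4 km/s

From the circular-orbit relation v² = μ/r at r = 1.62×10^5 km: μ = v²r = (29.6)² × 1.62×10^5 = 1.41938×10^8 km³/s².
The Hohmann ellipse has a_t = (r₁ + r₂)/2 = 7.460×10^5 km.
At r₁ the circular-orbit speed is v₁ = √(μ/r₁) = 29.600 km/s.
On the transfer ellipse at r₁, vis-viva equation gives v_p = √[μ(2/r₁ − 1/a_t)] = 39.523 km/s.
First burn Δv₁ = |v_p − v₁| = 9.923 km/s.
Circular speed at r₂: v₂ = √(μ/r₂) = 10.33 km/s.
Transfer-orbit speed at r₂: v_a = √[μ(2/r₂ − 1/a_t)] = 4.814 km/s.
Second burn Δv₂ = |v₂ − v_a| = 5.516 km/s.
Δv = Δv₁ + Δv₂ = 9.923 + 5.516 = 15.44 km/s.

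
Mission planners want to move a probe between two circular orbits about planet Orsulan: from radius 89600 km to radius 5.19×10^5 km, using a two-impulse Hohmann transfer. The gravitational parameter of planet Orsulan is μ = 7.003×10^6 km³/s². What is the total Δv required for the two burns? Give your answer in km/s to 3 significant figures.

Δv = 4.39 km/s

Semi-major axis of the transfer orbit: a_t = (89600 + 5.190×10^5)/2 = 3.043×10^5 km.
At r₁ the circular-orbit speed is v₁ = √(μ/r₁) = 8.8407 km/s.
Transfer-orbit speed at r₁ (v² = μ(2/r − 1/a)): v_p = √[μ(2/r₁ − 1/a_t)] = 11.546 km/s.
First burn Δv₁ = |v_p − v₁| = 2.705 km/s.
Circular speed at r₂: v₂ = √(μ/r₂) = 3.673 km/s.
Transfer-orbit speed at r₂: v_a = √[μ(2/r₂ − 1/a_t)] = 1.993 km/s.
Second burn Δv₂ = |v₂ − v_a| = 1.680 km/s.
Total Δv = Δv₁ + Δv₂ = 4.385 km/s.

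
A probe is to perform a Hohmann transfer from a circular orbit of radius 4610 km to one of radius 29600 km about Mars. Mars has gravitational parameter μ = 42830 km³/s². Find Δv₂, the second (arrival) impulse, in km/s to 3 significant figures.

Δv₂ = 0.578 km/s

Semi-major axis of the transfer orbit: a_t = (4610 + 29600)/2 = 17105 km.
Circular speed at r = 29600 km: v_c = √(μ/r) = 1.2029 km/s.
Transfer-orbit speed at the same r (vis-viva, a = a_t): v_t = √[μ(2/r − 1/a_t)] = 0.62448 km/s.
Δv₂ = |v_t − v_c| = |0.62448 − 1.2029| = 0.5784 km/s.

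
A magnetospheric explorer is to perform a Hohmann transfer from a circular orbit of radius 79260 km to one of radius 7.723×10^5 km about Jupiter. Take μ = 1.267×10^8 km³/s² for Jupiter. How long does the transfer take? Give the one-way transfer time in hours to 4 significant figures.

Transfer-ellipse semi-major axis a_t = (r₁ + r₂)/2 = (79260 + 7.723×10^5)/2 = 4.2578×10^5 km.
By Kepler's third law the transfer-orbit period is T = 2π√(a_t³/μ), so t = T/2 = 77540 s.
Converting: 77540 s ÷ 3600 s/hour = 21.54 hours.

t = 21.54 hours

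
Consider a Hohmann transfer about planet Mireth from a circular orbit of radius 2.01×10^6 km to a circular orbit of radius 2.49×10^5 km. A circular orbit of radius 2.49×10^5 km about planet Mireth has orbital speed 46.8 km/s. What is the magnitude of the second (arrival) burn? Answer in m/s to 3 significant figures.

From the circular-orbit relation v² = μ/r at r = 2.49×10^5 km: μ = v²r = (46.8)² × 2.49×10^5 = 5.45370×10^8 km³/s².
Transfer-ellipse semi-major axis a_t = (r₁ + r₂)/2 = (2.010×10^6 + 2.490×10^5)/2 = 1.1295×10^6 km.
On the circular orbit at r = 2.490×10^5 km, v_c = √(μ/r) = 46.80 km/s.
Vis-viva on the transfer ellipse at r = 2.490×10^5 km gives v_t = √[μ(2/r − 1/a_t)] = 62.43 km/s.
Δv₂ = |v_t − v_c| = |62.43 − 46.80| = 15.63 km/s.

Δv₂ = 15600 m/s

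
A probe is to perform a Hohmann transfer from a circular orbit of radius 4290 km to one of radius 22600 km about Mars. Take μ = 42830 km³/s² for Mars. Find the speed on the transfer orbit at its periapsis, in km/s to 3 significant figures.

Transfer-ellipse semi-major axis a_t = (r₁ + r₂)/2 = (4290 + 22600)/2 = 13445 km.
The periapsis of the transfer ellipse is at r = 4290 km.
Vis-viva: v = √[μ(2/r − 1/a_t)] = √[42830 × (2/4290 − 1/13445)] = 4.097 km/s.

v = 4.10 km/s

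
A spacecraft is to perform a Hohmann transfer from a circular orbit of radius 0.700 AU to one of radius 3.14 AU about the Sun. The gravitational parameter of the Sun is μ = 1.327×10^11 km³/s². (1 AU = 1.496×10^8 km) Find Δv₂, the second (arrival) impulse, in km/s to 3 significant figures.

In km: r₁ = 0.700 × 1.496×10^8 = 1.0472×10^8 km; r₂ = 3.14 × 1.496×10^8 = 4.69744×10^8 km.
Transfer-ellipse semi-major axis a_t = (r₁ + r₂)/2 = (1.0472×10^8 + 4.69744×10^8)/2 = 2.87232×10^8 km.
On the circular orbit at r = 4.69744×10^8 km, v_c = √(μ/r) = 16.808 km/s.
Transfer-orbit speed at the same r (vis-viva, a = a_t): v_t = √[μ(2/r − 1/a_t)] = 10.149 km/s.
Δv₂ = |v_t − v_c| = |10.149 − 16.808| = 6.659 km/s.

Δv₂ = 6.66 km/s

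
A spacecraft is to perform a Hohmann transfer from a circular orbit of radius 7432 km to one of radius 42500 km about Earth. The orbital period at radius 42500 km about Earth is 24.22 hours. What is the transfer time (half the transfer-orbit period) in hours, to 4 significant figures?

From Kepler's third law T² = 4π²r³/μ at r = 42500 km, T = 24.22 hours = 24.22 × 3600 s = 87192 s: μ = 4π²r³/T² = 3.98633×10^5 km³/s².
Transfer-ellipse semi-major axis a_t = (r₁ + r₂)/2 = (7432 + 42500)/2 = 24966 km.
Half the transfer-orbit period gives t = π√(a_t³/μ) = 19628 s.
Converting: 19628 s ÷ 3600 s/hour = 5.452 hours.

t = 5.452 hours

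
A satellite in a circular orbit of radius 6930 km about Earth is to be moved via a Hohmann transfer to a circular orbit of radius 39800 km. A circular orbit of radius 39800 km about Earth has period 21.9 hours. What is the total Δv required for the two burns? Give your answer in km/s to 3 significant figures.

Δv = 3.76 km/s

From Kepler's third law T² = 4π²r³/μ at r = 39800 km, T = 21.9 hours = 21.9 × 3600 s = 78840 s: μ = 4π²r³/T² = 4.00420×10^5 km³/s².
The Hohmann ellipse has a_t = (r₁ + r₂)/2 = 23365 km.
At r₁ the circular-orbit speed is v₁ = √(μ/r₁) = 7.601 km/s.
On the transfer ellipse at r₁, vis-viva equation gives v_p = √[μ(2/r₁ − 1/a_t)] = 9.921 km/s.
First burn Δv₁ = |v_p − v₁| = 2.320 km/s.
Circular speed at r₂: v₂ = √(μ/r₂) = 3.17188 km/s.
Transfer-orbit speed at r₂: v_a = √[μ(2/r₂ − 1/a_t)] = 1.72743 km/s.
Second burn Δv₂ = |v₂ − v_a| = 1.444 km/s.
Δv = Δv₁ + Δv₂ = 2.320 + 1.444 = 3.764 km/s.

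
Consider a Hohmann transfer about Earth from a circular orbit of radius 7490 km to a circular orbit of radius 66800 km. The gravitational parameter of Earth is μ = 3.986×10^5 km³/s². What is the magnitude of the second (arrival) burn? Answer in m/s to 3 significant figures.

The Hohmann ellipse has a_t = (r₁ + r₂)/2 = 37145 km.
On the circular orbit at r = 66800 km, v_c = √(μ/r) = 2.443 km/s.
Transfer-orbit speed at the same r (vis-viva, a = a_t): v_t = √[μ(2/r − 1/a_t)] = 1.097 km/s.
Δv₂ = |v_t − v_c| = |1.097 − 2.443| = 1.346 km/s.

Δv₂ = 1350 m/s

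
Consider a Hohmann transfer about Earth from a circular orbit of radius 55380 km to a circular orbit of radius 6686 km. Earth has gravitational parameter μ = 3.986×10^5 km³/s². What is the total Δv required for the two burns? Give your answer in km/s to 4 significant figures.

Δv = 4.031 km/s

Transfer-ellipse semi-major axis a_t = (r₁ + r₂)/2 = (55380 + 6686)/2 = 31033 km.
Circular speed at r₁: v₁ = √(μ/r₁) = √(3.986×10^5/55380) = 2.683 km/s.
Transfer-orbit speed at r₁ (vis-viva): v_a = √[μ(2/r₁ − 1/a_t)] = 1.245 km/s.
First burn Δv₁ = |v_a − v₁| = 1.438 km/s.
Circular speed at r₂: v₂ = √(μ/r₂) = 7.72121 km/s.
Transfer-orbit speed at r₂: v_p = √[μ(2/r₂ − 1/a_t)] = 10.3145 km/s.
Second burn Δv₂ = |v₂ − v_p| = 2.593 km/s.
Δv = Δv₁ + Δv₂ = 1.438 + 2.593 = 4.031 km/s.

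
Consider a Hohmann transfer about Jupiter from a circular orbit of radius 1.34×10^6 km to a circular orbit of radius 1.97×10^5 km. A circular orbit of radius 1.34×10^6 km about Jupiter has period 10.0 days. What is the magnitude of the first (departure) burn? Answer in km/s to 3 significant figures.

Δv₁ = 4.81 km/s

From Kepler's third law T² = 4π²r³/μ at r = 1.34×10^6 km, T = 10.0 days = 10.0 × 86400 s = 8.640×10^5 s: μ = 4π²r³/T² = 1.27247×10^8 km³/s².
Transfer-ellipse semi-major axis a_t = (r₁ + r₂)/2 = (1.340×10^6 + 1.970×10^5)/2 = 7.685×10^5 km.
Circular speed at r = 1.340×10^6 km: v_c = √(μ/r) = 9.745 km/s.
Transfer-orbit speed at the same r (vis-viva, a = a_t): v_t = √[μ(2/r − 1/a_t)] = 4.934 km/s.
Δv₁ = |v_t − v_c| = |4.934 − 9.745| = 4.811 km/s.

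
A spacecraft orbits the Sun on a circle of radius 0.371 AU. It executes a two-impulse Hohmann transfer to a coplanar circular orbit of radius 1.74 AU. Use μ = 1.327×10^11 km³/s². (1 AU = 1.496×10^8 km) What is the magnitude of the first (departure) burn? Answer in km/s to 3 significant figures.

In km: r₁ = 0.371 × 1.496×10^8 = 5.55016×10^7 km; r₂ = 1.74 × 1.496×10^8 = 2.60304×10^8 km.
The Hohmann ellipse has a_t = (r₁ + r₂)/2 = 1.579028×10^8 km.
Circular speed at r = 5.55016×10^7 km: v_c = √(μ/r) = 48.90 km/s.
Transfer-orbit speed at the same r (vis-viva, a = a_t): v_t = √[μ(2/r − 1/a_t)] = 62.78 km/s.
Δv₁ = |v_t − v_c| = |62.78 − 48.90| = 13.88 km/s.

Δv₁ = 13.9 km/s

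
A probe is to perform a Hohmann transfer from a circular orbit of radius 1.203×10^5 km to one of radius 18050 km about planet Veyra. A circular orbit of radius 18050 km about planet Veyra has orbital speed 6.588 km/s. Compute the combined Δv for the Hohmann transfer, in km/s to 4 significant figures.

Δv = 3.348 km/s

From the circular-orbit relation v² = μ/r at r = 18050 km: μ = v²r = (6.588)² × 18050 = 7.83401×10^5 km³/s².
The Hohmann ellipse has a_t = (r₁ + r₂)/2 = 69175 km.
Circular speed at r₁: v₁ = √(μ/r₁) = √(7.83401×10^5/1.203×10^5) = 2.552 km/s.
Transfer-orbit speed at r₁ (vis-viva): v_a = √[μ(2/r₁ − 1/a_t)] = 1.304 km/s.
First burn Δv₁ = |v_a − v₁| = 1.248 km/s.
At r₂, v₂ = √(μ/r₂) = 6.588 km/s.
Transfer-orbit speed at r₂: v_p = √[μ(2/r₂ − 1/a_t)] = 8.688 km/s.
Second burn Δv₂ = |v₂ − v_p| = 2.100 km/s.
Total Δv = Δv₁ + Δv₂ = 3.348 km/s.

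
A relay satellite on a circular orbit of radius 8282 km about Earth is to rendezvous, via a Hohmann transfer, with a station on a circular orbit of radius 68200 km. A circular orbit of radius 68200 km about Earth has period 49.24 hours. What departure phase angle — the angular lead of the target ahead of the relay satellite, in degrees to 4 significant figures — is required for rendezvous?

From Kepler's third law T² = 4π²r³/μ at r = 68200 km, T = 49.24 hours = 49.24 × 3600 s = 1.77264×10^5 s: μ = 4π²r³/T² = 3.98540×10^5 km³/s².
Transfer-ellipse semi-major axis a_t = (r₁ + r₂)/2 = (8282 + 68200)/2 = 38241 km.
Transfer time t = π√(a_t³/μ) = 37210 s.
The target's mean motion on its circular orbit is ω₂ = √(μ/r₂³) = 3.545×10^-5 rad/s.
Angle swept by the target during transfer: ω₂·t = 1.3191 rad = 75.58°.
Arrival is 180° from departure on the ellipse, so φ = 180° − 75.58° = 104.4°.

φ = 104.4°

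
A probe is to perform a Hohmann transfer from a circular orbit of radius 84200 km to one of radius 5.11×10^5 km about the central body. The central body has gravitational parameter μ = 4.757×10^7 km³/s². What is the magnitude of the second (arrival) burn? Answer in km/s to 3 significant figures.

Transfer-ellipse semi-major axis a_t = (r₁ + r₂)/2 = (84200 + 5.110×10^5)/2 = 2.976×10^5 km.
On the circular orbit at r = 5.110×10^5 km, v_c = √(μ/r) = 9.648 km/s.
Transfer-orbit speed at the same r (vis-viva, a = a_t): v_t = √[μ(2/r − 1/a_t)] = 5.132 km/s.
Δv₂ = |v_t − v_c| = |5.132 − 9.648| = 4.516 km/s.

Δv₂ = 4.52 km/s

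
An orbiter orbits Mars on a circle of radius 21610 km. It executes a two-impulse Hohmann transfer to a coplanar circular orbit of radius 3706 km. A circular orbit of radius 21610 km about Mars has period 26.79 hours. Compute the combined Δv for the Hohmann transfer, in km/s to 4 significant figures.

From Kepler's third law T² = 4π²r³/μ at r = 21610 km, T = 26.79 hours = 26.79 × 3600 s = 96444 s: μ = 4π²r³/T² = 42832.5 km³/s².
The Hohmann ellipse has a_t = (r₁ + r₂)/2 = 12658 km.
At r₁ the circular-orbit speed is v₁ = √(μ/r₁) = 1.4079 km/s.
On the transfer ellipse at r₁, vis-viva equation gives v_a = √[μ(2/r₁ − 1/a_t)] = 0.76178 km/s.
First burn Δv₁ = |v_a − v₁| = 0.6461 km/s.
At r₂, v₂ = √(μ/r₂) = 3.400 km/s.
Transfer-orbit speed at r₂: v_p = √[μ(2/r₂ − 1/a_t)] = 4.442 km/s.
Second burn Δv₂ = |v₂ − v_p| = 1.042 km/s.
Δv = Δv₁ + Δv₂ = 0.6461 + 1.042 = 1.688 km/s.

Δv = 1.688 km/s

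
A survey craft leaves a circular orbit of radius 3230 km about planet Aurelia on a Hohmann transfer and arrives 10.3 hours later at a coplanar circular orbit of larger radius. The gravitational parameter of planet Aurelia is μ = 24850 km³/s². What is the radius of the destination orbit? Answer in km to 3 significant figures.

Transfer time t = 10.3 hours = 37080 s, and t = π√(a_t³/μ).
So a_t = (μ t²/π²)^(1/3) = (24850 × (37080)² / π²)^(1/3) = 15128 km.
Since a_t = (r₁ + r₂)/2, r₂ = 2a_t − r₁ = 2×15128 − 3230 = 27026 km.

r₂ = 27000 km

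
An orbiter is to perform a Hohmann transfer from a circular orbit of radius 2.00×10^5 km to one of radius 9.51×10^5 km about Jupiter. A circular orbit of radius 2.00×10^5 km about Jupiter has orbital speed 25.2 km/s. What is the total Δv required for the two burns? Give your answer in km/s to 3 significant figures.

From the circular-orbit relation v² = μ/r at r = 2.00×10^5 km: μ = v²r = (25.2)² × 2.00×10^5 = 1.27008×10^8 km³/s².
Transfer-ellipse semi-major axis a_t = (r₁ + r₂)/2 = (2.000×10^5 + 9.510×10^5)/2 = 5.755×10^5 km.
At r₁ the circular-orbit speed is v₁ = √(μ/r₁) = 25.200 km/s.
On the transfer ellipse at r₁, vis-viva gives v_p = √[μ(2/r₁ − 1/a_t)] = 32.394 km/s.
First burn Δv₁ = |v_p − v₁| = 7.194 km/s.
Circular speed at r₂: v₂ = √(μ/r₂) = 11.5565 km/s.
Transfer-orbit speed at r₂: v_a = √[μ(2/r₂ − 1/a_t)] = 6.81267 km/s.
Second burn Δv₂ = |v₂ − v_a| = 4.744 km/s.
Δv = Δv₁ + Δv₂ = 7.194 + 4.744 = 11.94 km/s.

Δv = 11.9 km/s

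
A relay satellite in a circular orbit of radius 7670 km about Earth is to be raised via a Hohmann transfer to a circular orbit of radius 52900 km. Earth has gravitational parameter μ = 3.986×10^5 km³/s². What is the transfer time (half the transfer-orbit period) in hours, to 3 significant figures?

t = 7.28 hours

The Hohmann ellipse has a_t = (r₁ + r₂)/2 = 30285 km.
Half the transfer-orbit period gives t = π√(a_t³/μ) = 26225 s.
Converting: 26225 s ÷ 3600 s/hour = 7.28 hours.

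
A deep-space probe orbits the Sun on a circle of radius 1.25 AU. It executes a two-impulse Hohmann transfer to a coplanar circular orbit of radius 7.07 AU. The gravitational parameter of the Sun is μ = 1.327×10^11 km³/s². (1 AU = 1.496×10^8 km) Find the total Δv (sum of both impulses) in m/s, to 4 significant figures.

In km: r₁ = 1.25 × 1.496×10^8 = 1.870×10^8 km; r₂ = 7.07 × 1.496×10^8 = 1.057672×10^9 km.
The Hohmann ellipse has a_t = (r₁ + r₂)/2 = 6.22336×10^8 km.
At r₁ the circular-orbit speed is v₁ = √(μ/r₁) = 26.639 km/s.
On the transfer ellipse at r₁, v² = μ(2/r − 1/a) gives v_p = √[μ(2/r₁ − 1/a_t)] = 34.728 km/s.
First burn Δv₁ = |v_p − v₁| = 8.089 km/s.
Circular speed at r₂: v₂ = √(μ/r₂) = 11.201 km/s.
Transfer-orbit speed at r₂: v_a = √[μ(2/r₂ − 1/a_t)] = 6.1400 km/s.
Second burn Δv₂ = |v₂ − v_a| = 5.061 km/s.
Total Δv = Δv₁ + Δv₂ = 13.15 km/s.

Δv = 13150 m/s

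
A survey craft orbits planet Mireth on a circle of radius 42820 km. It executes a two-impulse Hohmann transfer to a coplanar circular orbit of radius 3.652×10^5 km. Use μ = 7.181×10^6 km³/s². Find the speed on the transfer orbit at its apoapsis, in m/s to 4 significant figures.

Transfer-ellipse semi-major axis a_t = (r₁ + r₂)/2 = (42820 + 3.652×10^5)/2 = 2.0401×10^5 km.
At apoapsis, r = 3.652×10^5 km.
Applying v² = μ(2/r − 1/a_t): v = 2.032 km/s.

v = 2032 m/s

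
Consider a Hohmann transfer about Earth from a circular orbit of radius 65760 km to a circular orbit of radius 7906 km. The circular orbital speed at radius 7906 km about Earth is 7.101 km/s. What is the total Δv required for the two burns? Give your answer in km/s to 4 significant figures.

Δv = 3.709 km/s

From the circular-orbit relation v² = μ/r at r = 7906 km: μ = v²r = (7.101)² × 7906 = 3.98654×10^5 km³/s².
Transfer-ellipse semi-major axis a_t = (r₁ + r₂)/2 = (65760 + 7906)/2 = 36833 km.
At r₁ the circular-orbit speed is v₁ = √(μ/r₁) = 2.4621642 km/s.
Transfer-orbit speed at r₁ (vis-viva equation): v_a = √[μ(2/r₁ − 1/a_t)] = 1.1407143 km/s.
First burn Δv₁ = |v_a − v₁| = 1.3214 km/s.
At r₂, v₂ = √(μ/r₂) = 7.1010 km/s.
Transfer-orbit speed at r₂: v_p = √[μ(2/r₂ − 1/a_t)] = 9.4882 km/s.
Second burn Δv₂ = |v₂ − v_p| = 2.3872 km/s.
Total Δv = Δv₁ + Δv₂ = 3.709 km/s.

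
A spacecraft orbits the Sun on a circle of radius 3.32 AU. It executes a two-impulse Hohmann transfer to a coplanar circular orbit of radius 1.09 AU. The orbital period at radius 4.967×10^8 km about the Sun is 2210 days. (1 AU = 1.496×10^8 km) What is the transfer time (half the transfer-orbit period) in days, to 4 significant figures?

From Kepler's third law T² = 4π²r³/μ at r = 4.967×10^8 km, T = 2210 days = 2210 × 86400 s = 1.90944×10^8 s: μ = 4π²r³/T² = 1.32688×10^11 km³/s².
In km: r₁ = 3.32 × 1.496×10^8 = 4.96672×10^8 km; r₂ = 1.09 × 1.496×10^8 = 1.63064×10^8 km.
Transfer-ellipse semi-major axis a_t = (r₁ + r₂)/2 = (4.96672×10^8 + 1.63064×10^8)/2 = 3.29868×10^8 km.
By Kepler's third law the transfer-orbit period is T = 2π√(a_t³/μ), so t = T/2 = 5.167×10^7 s.
Converting: 5.167×10^7 s ÷ 86400 s/day = 598.0 days.

t = 598.0 days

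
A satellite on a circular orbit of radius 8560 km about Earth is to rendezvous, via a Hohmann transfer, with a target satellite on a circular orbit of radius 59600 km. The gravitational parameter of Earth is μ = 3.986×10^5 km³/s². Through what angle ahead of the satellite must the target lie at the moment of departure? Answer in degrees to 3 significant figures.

φ = 102°

Transfer-ellipse semi-major axis a_t = (r₁ + r₂)/2 = (8560 + 59600)/2 = 34080 km.
The half-period of the transfer ellipse is t = π√(a_t³/μ) = 31306 s.
Target angular speed ω₂ = √(μ/r₂³) = 4.3391×10^-5 rad/s.
Angle swept by the target during transfer: ω₂·t = 1.3584 rad = 77.83°.
Arrival is 180° from departure on the ellipse, so φ = 180° − 77.83° = 102°.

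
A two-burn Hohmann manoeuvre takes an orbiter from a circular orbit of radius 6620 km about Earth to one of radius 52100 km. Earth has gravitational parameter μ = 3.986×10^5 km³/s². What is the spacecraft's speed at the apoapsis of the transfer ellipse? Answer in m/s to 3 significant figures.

The Hohmann ellipse has a_t = (r₁ + r₂)/2 = 29360 km.
At apoapsis, r = 52100 km.
Applying v² = μ(2/r − 1/a_t): v = 1.313 km/s.

v = 1310 m/s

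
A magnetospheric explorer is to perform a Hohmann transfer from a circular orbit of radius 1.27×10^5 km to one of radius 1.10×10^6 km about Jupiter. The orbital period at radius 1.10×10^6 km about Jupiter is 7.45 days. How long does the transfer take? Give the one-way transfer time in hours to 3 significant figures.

t = 37.2 hours

From Kepler's third law T² = 4π²r³/μ at r = 1.10×10^6 km, T = 7.45 days = 7.45 × 86400 s = 6.4368×10^5 s: μ = 4π²r³/T² = 1.26823×10^8 km³/s².
The Hohmann ellipse has a_t = (r₁ + r₂)/2 = 6.135×10^5 km.
By Kepler's third law the transfer-orbit period is T = 2π√(a_t³/μ), so t = T/2 = 1.3405×10^5 s.
Converting: 1.3405×10^5 s ÷ 3600 s/hour = 37.2 hours.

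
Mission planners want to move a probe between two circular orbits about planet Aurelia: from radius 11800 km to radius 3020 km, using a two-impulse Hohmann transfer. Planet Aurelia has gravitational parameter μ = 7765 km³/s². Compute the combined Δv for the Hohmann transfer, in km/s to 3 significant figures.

Δv = 0.713 km/s

Transfer-ellipse semi-major axis a_t = (r₁ + r₂)/2 = (11800 + 3020)/2 = 7410 km.
At r₁ the circular-orbit speed is v₁ = √(μ/r₁) = 0.8112 km/s.
Transfer-orbit speed at r₁ (v² = μ(2/r − 1/a)): v_a = √[μ(2/r₁ − 1/a_t)] = 0.5179 km/s.
First burn Δv₁ = |v_a − v₁| = 0.2933 km/s.
Circular speed at r₂: v₂ = √(μ/r₂) = 1.603 km/s.
Transfer-orbit speed at r₂: v_p = √[μ(2/r₂ − 1/a_t)] = 2.023 km/s.
Second burn Δv₂ = |v₂ − v_p| = 0.4200 km/s.
Δv = Δv₁ + Δv₂ = 0.2933 + 0.4200 = 0.7133 km/s.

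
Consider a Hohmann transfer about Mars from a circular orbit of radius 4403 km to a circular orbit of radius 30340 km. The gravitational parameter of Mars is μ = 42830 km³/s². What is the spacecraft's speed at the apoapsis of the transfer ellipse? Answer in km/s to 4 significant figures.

The Hohmann ellipse has a_t = (r₁ + r₂)/2 = 17371.5 km.
At apoapsis, r = 30340 km.
Vis-viva: v = √[μ(2/r − 1/a_t)] = √[42830 × (2/30340 − 1/17371.5)] = 0.5982 km/s.

v = 0.5982 km/s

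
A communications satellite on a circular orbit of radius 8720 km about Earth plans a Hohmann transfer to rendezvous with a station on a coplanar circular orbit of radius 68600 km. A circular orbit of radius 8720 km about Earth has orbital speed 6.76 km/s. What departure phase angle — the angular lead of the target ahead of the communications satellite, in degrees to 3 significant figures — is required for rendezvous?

φ = 104°

From the circular-orbit relation v² = μ/r at r = 8720 km: μ = v²r = (6.76)² × 8720 = 3.98483×10^5 km³/s².
Transfer-ellipse semi-major axis a_t = (r₁ + r₂)/2 = (8720 + 68600)/2 = 38660 km.
The half-period of the transfer ellipse is t = π√(a_t³/μ) = 37830 s.
Target angular speed ω₂ = √(μ/r₂³) = 3.513×10^-5 rad/s.
Angle swept by the target during transfer: ω₂·t = 1.329 rad = 76.15°.
The communications satellite traverses 180° on the transfer ellipse, so the target must lead by 180° − 76.15° = 104°.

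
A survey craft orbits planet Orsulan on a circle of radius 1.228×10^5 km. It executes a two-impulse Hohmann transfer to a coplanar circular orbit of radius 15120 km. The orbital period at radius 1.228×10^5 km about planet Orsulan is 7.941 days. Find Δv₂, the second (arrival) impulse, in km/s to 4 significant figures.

From Kepler's third law T² = 4π²r³/μ at r = 1.228×10^5 km, T = 7.941 days = 7.941 × 86400 s = 6.861024×10^5 s: μ = 4π²r³/T² = 1.55302×10^5 km³/s².
Semi-major axis of the transfer orbit: a_t = (1.228×10^5 + 15120)/2 = 68960 km.
On the circular orbit at r = 15120 km, v_c = √(μ/r) = 3.205 km/s.
Vis-viva on the transfer ellipse at r = 15120 km gives v_t = √[μ(2/r − 1/a_t)] = 4.277 km/s.
Δv₂ = |v_t − v_c| = |4.277 − 3.205| = 1.072 km/s.

Δv₂ = 1.072 km/s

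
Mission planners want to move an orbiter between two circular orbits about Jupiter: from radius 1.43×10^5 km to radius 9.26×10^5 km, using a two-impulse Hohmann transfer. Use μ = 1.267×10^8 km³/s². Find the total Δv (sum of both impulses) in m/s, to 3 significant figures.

The Hohmann ellipse has a_t = (r₁ + r₂)/2 = 5.345×10^5 km.
Circular speed at r₁: v₁ = √(μ/r₁) = √(1.267×10^8/1.430×10^5) = 29.766 km/s.
On the transfer ellipse at r₁, v² = μ(2/r − 1/a) gives v_p = √[μ(2/r₁ − 1/a_t)] = 39.179 km/s.
First burn Δv₁ = |v_p − v₁| = 9.413 km/s.
At r₂, v₂ = √(μ/r₂) = 11.697 km/s.
Transfer-orbit speed at r₂: v_a = √[μ(2/r₂ − 1/a_t)] = 6.0503 km/s.
Second burn Δv₂ = |v₂ − v_a| = 5.647 km/s.
Δv = Δv₁ + Δv₂ = 9.413 + 5.647 = 15.06 km/s.

Δv = 15100 m/s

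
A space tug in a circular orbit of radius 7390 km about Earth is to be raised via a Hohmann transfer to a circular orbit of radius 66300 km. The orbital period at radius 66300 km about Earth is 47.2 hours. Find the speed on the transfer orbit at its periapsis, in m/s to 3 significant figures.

v = 9850 m/s

From Kepler's third law T² = 4π²r³/μ at r = 66300 km, T = 47.2 hours = 47.2 × 3600 s = 1.6992×10^5 s: μ = 4π²r³/T² = 3.98484×10^5 km³/s².
The Hohmann ellipse has a_t = (r₁ + r₂)/2 = 36845 km.
The periapsis of the transfer ellipse is at r = 7390 km.
Vis-viva: v = √[μ(2/r − 1/a_t)] = √[3.98484×10^5 × (2/7390 − 1/36845)] = 9.850 km/s.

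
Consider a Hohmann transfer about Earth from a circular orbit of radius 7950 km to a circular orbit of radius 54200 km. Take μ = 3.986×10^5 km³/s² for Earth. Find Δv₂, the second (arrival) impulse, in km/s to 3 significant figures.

The Hohmann ellipse has a_t = (r₁ + r₂)/2 = 31075 km.
On the circular orbit at r = 54200 km, v_c = √(μ/r) = 2.712 km/s.
Transfer-orbit speed at the same r (vis-viva, a = a_t): v_t = √[μ(2/r − 1/a_t)] = 1.372 km/s.
Δv₂ = |v_t − v_c| = |1.372 − 2.712| = 1.340 km/s.

Δv₂ = 1.34 km/s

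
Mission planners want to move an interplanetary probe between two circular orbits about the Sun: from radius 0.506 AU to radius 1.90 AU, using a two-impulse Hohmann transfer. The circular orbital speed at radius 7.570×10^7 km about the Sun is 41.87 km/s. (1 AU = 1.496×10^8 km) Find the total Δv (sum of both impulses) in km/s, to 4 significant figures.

Δv = 18.34 km/s

From the circular-orbit relation v² = μ/r at r = 7.570×10^7 km: μ = v²r = (41.87)² × 7.570×10^7 = 1.32709×10^11 km³/s².
In km: r₁ = 0.506 × 1.496×10^8 = 7.56976×10^7 km; r₂ = 1.90 × 1.496×10^8 = 2.8424×10^8 km.
Semi-major axis of the transfer orbit: a_t = (7.56976×10^7 + 2.8424×10^8)/2 = 1.799688×10^8 km.
Circular speed at r₁: v₁ = √(μ/r₁) = √(1.32709×10^11/7.56976×10^7) = 41.87 km/s.
Transfer-orbit speed at r₁ (vis-viva): v_p = √[μ(2/r₁ − 1/a_t)] = 52.62 km/s.
First burn Δv₁ = |v_p − v₁| = 10.75 km/s.
Circular speed at r₂: v₂ = √(μ/r₂) = 21.608 km/s.
Transfer-orbit speed at r₂: v_a = √[μ(2/r₂ − 1/a_t)] = 14.014 km/s.
Second burn Δv₂ = |v₂ − v_a| = 7.594 km/s.
Total Δv = Δv₁ + Δv₂ = 18.34 km/s.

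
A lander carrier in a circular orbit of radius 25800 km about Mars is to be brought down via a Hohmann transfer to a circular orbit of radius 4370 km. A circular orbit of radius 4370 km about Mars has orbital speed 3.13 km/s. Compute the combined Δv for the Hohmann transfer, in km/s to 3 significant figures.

From the circular-orbit relation v² = μ/r at r = 4370 km: μ = v²r = (3.13)² × 4370 = 42812.5 km³/s².
Transfer-ellipse semi-major axis a_t = (r₁ + r₂)/2 = (25800 + 4370)/2 = 15085 km.
At r₁ the circular-orbit speed is v₁ = √(μ/r₁) = 1.28818 km/s.
Transfer-orbit speed at r₁ (vis-viva equation): v_a = √[μ(2/r₁ − 1/a_t)] = 0.693335 km/s.
First burn Δv₁ = |v_a − v₁| = 0.5948 km/s.
At r₂, v₂ = √(μ/r₂) = 3.1300 km/s.
Transfer-orbit speed at r₂: v_p = √[μ(2/r₂ − 1/a_t)] = 4.0934 km/s.
Second burn Δv₂ = |v₂ − v_p| = 0.9634 km/s.
Δv = Δv₁ + Δv₂ = 0.5948 + 0.9634 = 1.558 km/s.

Δv = 1.56 km/s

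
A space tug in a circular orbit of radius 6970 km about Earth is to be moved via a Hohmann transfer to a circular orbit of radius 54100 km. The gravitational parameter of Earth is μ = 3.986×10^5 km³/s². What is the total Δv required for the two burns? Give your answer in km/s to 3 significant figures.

Semi-major axis of the transfer orbit: a_t = (6970 + 54100)/2 = 30535 km.
At r₁ the circular-orbit speed is v₁ = √(μ/r₁) = 7.56227 km/s.
On the transfer ellipse at r₁, vis-viva gives v_p = √[μ(2/r₁ − 1/a_t)] = 10.0659 km/s.
First burn Δv₁ = |v_p − v₁| = 2.5036 km/s.
At r₂, v₂ = √(μ/r₂) = 2.71438 km/s.
Transfer-orbit speed at r₂: v_a = √[μ(2/r₂ − 1/a_t)] = 1.29684 km/s.
Second burn Δv₂ = |v₂ − v_a| = 1.4175 km/s.
Δv = Δv₁ + Δv₂ = 2.5036 + 1.4175 = 3.921 km/s.

Δv = 3.92 km/s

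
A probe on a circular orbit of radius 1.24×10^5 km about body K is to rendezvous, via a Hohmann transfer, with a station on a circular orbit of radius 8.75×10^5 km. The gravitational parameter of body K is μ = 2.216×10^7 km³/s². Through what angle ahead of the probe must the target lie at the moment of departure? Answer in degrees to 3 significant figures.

The Hohmann ellipse has a_t = (r₁ + r₂)/2 = 4.995×10^5 km.
Transfer time t = π√(a_t³/μ) = 2.356×10^5 s.
The target's mean motion on its circular orbit is ω₂ = √(μ/r₂³) = 5.751×10^-6 rad/s.
Angle swept by the target during transfer: ω₂·t = 1.355 rad = 77.64°.
Arrival is 180° from departure on the ellipse, so φ = 180° − 77.64° = 102°.

φ = 102°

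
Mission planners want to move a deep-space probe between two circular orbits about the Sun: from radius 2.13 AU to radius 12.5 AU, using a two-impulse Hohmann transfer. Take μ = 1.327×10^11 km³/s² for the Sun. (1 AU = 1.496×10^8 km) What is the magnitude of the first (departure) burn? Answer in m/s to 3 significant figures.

Δv₁ = 6270 m/s

In km: r₁ = 2.13 × 1.496×10^8 = 3.18648×10^8 km; r₂ = 12.5 × 1.496×10^8 = 1.870×10^9 km.
The Hohmann ellipse has a_t = (r₁ + r₂)/2 = 1.094324×10^9 km.
On the circular orbit at r = 3.18648×10^8 km, v_c = √(μ/r) = 20.407 km/s.
Transfer-orbit speed at the same r (vis-viva, a = a_t): v_t = √[μ(2/r − 1/a_t)] = 26.676 km/s.
Δv₁ = |v_t − v_c| = |26.676 − 20.407| = 6.269 km/s.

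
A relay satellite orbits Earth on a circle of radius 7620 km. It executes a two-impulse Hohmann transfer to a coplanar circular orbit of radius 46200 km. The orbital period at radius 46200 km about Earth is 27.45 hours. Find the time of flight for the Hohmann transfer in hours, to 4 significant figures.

t = 6.101 hours

From Kepler's third law T² = 4π²r³/μ at r = 46200 km, T = 27.45 hours = 27.45 × 3600 s = 98820 s: μ = 4π²r³/T² = 3.98654×10^5 km³/s².
The Hohmann ellipse has a_t = (r₁ + r₂)/2 = 26910 km.
Half the transfer-orbit period gives t = π√(a_t³/μ) = 21965 s.
Converting: 21965 s ÷ 3600 s/hour = 6.101 hours.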